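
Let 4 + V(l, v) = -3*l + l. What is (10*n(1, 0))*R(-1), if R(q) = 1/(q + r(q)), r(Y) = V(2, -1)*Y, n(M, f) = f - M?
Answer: -10/7 ≈ -1.4286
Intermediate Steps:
V(l, v) = -4 - 2*l (V(l, v) = -4 + (-3*l + l) = -4 - 2*l)
r(Y) = -8*Y (r(Y) = (-4 - 2*2)*Y = (-4 - 4)*Y = -8*Y)
R(q) = -1/(7*q) (R(q) = 1/(q - 8*q) = 1/(-7*q) = -1/(7*q))
(10*n(1, 0))*R(-1) = (10*(0 - 1*1))*(-1/7/(-1)) = (10*(0 - 1))*(-1/7*(-1)) = (10*(-1))*(1/7) = -10*1/7 = -10/7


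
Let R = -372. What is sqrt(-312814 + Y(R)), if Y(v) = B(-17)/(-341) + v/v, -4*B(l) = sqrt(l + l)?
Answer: sqrt(-145496833812 + 341*I*sqrt(34))/682 ≈ 3.8217e-6 + 559.3*I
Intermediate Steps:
B(l) = -sqrt(2)*sqrt(l)/4 (B(l) = -sqrt(l + l)/4 = -sqrt(2)*sqrt(l)/4)
Y(v) = 1 + I*sqrt(34)/1364 (Y(v) = -sqrt(2)*sqrt(-17)/4/(-341) + v/v = -sqrt(2)*I*sqrt(17)/4*(-1/341) + 1 = -I*sqrt(34)/4*(-1/341) + 1 = I*sqrt(34)/1364 + 1 = 1 + I*sqrt(34)/1364)
sqrt(-312814 + Y(R)) = sqrt(-312814 + (1 + I*sqrt(34)/1364)) = sqrt(-312813 + I*sqrt(34)/1364)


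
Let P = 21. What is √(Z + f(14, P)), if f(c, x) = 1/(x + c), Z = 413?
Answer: 2*√126490/35 ≈ 20.323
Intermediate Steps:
f(c, x) = 1/(c + x)
√(Z + f(14, P)) = √(413 + 1/(14 + 21)) = √(413 + 1/35) = √(14456/35) = 2*√126490/35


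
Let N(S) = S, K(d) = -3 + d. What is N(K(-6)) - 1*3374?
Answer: -3383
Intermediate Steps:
N(K(-6)) - 1*3374 = (-3 - 6) - 1*3374 = -9 - 3374 = -3383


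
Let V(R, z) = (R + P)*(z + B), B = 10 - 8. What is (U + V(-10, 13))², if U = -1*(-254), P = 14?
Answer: 98596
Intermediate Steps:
B = 2
V(R, z) = (2 + z)*(14 + R) (V(R, z) = (R + 14)*(z + 2) = (14 + R)*(2 + z) = (2 + z)*(14 + R))
U = 254
(U + V(-10, 13))² = (254 + (28 + 2*(-10) + 14*13 - 10*13))² = (254 + (28 - 20 + 182 - 130))² = (254 + 60)² = 314² = 98596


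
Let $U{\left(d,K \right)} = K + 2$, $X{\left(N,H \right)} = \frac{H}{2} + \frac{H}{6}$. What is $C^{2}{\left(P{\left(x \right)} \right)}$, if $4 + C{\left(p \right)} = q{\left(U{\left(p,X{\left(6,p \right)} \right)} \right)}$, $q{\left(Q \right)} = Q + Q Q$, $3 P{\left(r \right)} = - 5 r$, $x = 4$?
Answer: $\frac{1444}{6561} \approx 0.22009$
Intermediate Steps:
$X{\left(N,H \right)} = \frac{2 H}{3}$ ($X{\left(N,H \right)} = H \frac{1}{2} + H \frac{1}{6} = \frac{H}{2} + \frac{H}{6} = \frac{2 H}{3}$)
$U{\left(d,K \right)} = 2 + K$
$P{\left(r \right)} = - \frac{5 r}{3}$ ($P{\left(r \right)} = \frac{\left(-5\right) r}{3} = - \frac{5 r}{3}$)
$q{\left(Q \right)} = Q + Q^{2}$
$C{\left(p \right)} = -4 + \left(2 + \frac{2 p}{3}\right) \left(3 + \frac{2 p}{3}\right)$ ($C{\left(p \right)} = -4 + \left(2 + \frac{2 p}{3}\right) \left(1 + \left(2 + \frac{2 p}{3}\right)\right) = -4 + \left(2 + \frac{2 p}{3}\right) \left(3 + \frac{2 p}{3}\right)$)
$C^{2}{\left(P{\left(x \right)} \right)} = \left(2 + \frac{4 \left(\left(- \frac{5}{3}\right) 4\right)^{2}}{9} + \frac{10 \left(\left(- \frac{5}{3}\right) 4\right)}{3}\right)^{2} = \left(2 + \frac{4 \left(- \frac{20}{3}\right)^{2}}{9} + \frac{10}{3} \left(- \frac{20}{3}\right)\right)^{2} = \left(2 + \frac{4}{9} \cdot \frac{400}{9} - \frac{200}{9}\right)^{2} = \left(2 + \frac{1600}{81} - \frac{200}{9}\right)^{2} = \left(- \frac{38}{81}\right)^{2} = \frac{1444}{6561}$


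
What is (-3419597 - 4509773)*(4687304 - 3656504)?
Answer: -8173594596000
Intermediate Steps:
(-3419597 - 4509773)*(4687304 - 3656504) = -7929370*1030800 = -8173594596000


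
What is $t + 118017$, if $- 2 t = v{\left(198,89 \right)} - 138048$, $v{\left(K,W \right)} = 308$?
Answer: $186887$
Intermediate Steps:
$t = 68870$ ($t = - \frac{308 - 138048}{2} = \left(- \frac{1}{2}\right) \left(-137740\right) = 68870$)
$t + 118017 = 68870 + 118017 = 186887$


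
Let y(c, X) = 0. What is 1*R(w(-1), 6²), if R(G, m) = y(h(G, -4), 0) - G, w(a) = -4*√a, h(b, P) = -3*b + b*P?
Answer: 4*I ≈ 4.0*I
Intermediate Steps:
h(b, P) = -3*b + P*b
R(G, m) = -G (R(G, m) = 0 - G = -G)
1*R(w(-1), 6²) = 1*(-(-4)*√(-1)) = 1*(-(-4)*I) = 1*(4*I) = 4*I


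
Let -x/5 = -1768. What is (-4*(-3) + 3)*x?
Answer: 132600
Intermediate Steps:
x = 8840 (x = -5*(-1768) = 8840)
(-4*(-3) + 3)*x = (-4*(-3) + 3)*8840 = (12 + 3)*8840 = 15*8840 = 132600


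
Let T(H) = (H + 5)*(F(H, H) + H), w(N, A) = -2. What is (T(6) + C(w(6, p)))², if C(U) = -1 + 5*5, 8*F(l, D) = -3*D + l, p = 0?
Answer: 21609/4 ≈ 5402.3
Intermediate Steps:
F(l, D) = -3*D/8 + l/8 (F(l, D) = (-3*D + l)/8 = (l - 3*D)/8 = -3*D/8 + l/8)
T(H) = 3*H*(5 + H)/4 (T(H) = (H + 5)*((-3*H/8 + H/8) + H) = (5 + H)*(-H/4 + H) = (5 + H)*(3*H/4) = 3*H*(5 + H)/4)
C(U) = 24 (C(U) = -1 + 25 = 24)
(T(6) + C(w(6, p)))² = ((¾)*6*(5 + 6) + 24)² = ((¾)*6*11 + 24)² = (99/2 + 24)² = (147/2)² = 21609/4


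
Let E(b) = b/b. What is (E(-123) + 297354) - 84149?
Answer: 213206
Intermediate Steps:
E(b) = 1
(E(-123) + 297354) - 84149 = (1 + 297354) - 84149 = 297355 - 84149 = 213206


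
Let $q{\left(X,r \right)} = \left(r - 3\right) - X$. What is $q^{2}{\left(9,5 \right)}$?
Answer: $49$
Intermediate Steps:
$q{\left(X,r \right)} = -3 + r - X$ ($q{\left(X,r \right)} = \left(-3 + r\right) - X = -3 + r - X$)
$q^{2}{\left(9,5 \right)} = \left(-3 + 5 - 9\right)^{2} = \left(-7\right)^{2} = 49$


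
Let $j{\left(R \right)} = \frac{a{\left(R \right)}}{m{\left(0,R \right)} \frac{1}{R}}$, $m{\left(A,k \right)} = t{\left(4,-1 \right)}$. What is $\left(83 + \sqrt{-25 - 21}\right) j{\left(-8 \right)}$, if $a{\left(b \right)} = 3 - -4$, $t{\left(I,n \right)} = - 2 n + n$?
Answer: $-4648 - 56 i \sqrt{46} \approx -4648.0 - 379.81 i$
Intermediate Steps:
$t{\left(I,n \right)} = - n$
$m{\left(A,k \right)} = 1$ ($m{\left(A,k \right)} = \left(-1\right) \left(-1\right) = 1$)
$a{\left(b \right)} = 7$ ($a{\left(b \right)} = 3 + 4 = 7$)
$j{\left(R \right)} = 7 R$ ($j{\left(R \right)} = \frac{7}{1 \frac{1}{R}} = \frac{7}{\frac{1}{R}} = 7 R$)
$\left(83 + \sqrt{-25 - 21}\right) j{\left(-8 \right)} = \left(83 + \sqrt{-25 - 21}\right) 7 \left(-8\right) = \left(83 + \sqrt{-46}\right) \left(-56\right) = \left(83 + i \sqrt{46}\right) \left(-56\right) = -4648 - 56 i \sqrt{46}$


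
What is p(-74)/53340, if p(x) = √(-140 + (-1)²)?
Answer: I*√139/53340 ≈ 0.00022103*I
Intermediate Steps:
p(x) = I*√139 (p(x) = √(-140 + 1) = √(-139) = I*√139)
p(-74)/53340 = (I*√139)/53340 = (I*√139)*(1/53340) = I*√139/53340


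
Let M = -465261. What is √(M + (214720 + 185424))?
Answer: I*√65117 ≈ 255.18*I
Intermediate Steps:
√(M + (214720 + 185424)) = √(-465261 + (214720 + 185424)) = √(-465261 + 400144) = √(-65117) = I*√65117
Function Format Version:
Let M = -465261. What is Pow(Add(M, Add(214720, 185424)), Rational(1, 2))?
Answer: Mul(I, Pow(65117, Rational(1, 2))) ≈ Mul(255.18, I)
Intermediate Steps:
Pow(Add(M, Add(214720, 185424)), Rational(1, 2)) = Pow(Add(-465261, Add(214720, 185424)), Rational(1, 2)) = Pow(Add(-465261, 400144), Rational(1, 2)) = Pow(-65117, Rational(1, 2)) = Mul(I, Pow(65117, Rational(1, 2)))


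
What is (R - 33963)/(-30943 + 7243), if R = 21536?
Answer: 12427/23700 ≈ 0.52435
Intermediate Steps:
(R - 33963)/(-30943 + 7243) = (21536 - 33963)/(-30943 + 7243) = -12427/(-23700) = -12427*(-1/23700) = 12427/23700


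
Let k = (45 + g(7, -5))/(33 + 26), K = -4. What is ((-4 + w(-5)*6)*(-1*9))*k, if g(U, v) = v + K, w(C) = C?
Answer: 11016/59 ≈ 186.71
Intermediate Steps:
g(U, v) = -4 + v (g(U, v) = v - 4 = -4 + v)
k = 36/59 (k = (45 + (-4 - 5))/(33 + 26) = (45 - 9)/59 = 36*(1/59) = 36/59 ≈ 0.61017)
((-4 + w(-5)*6)*(-1*9))*k = ((-4 - 5*6)*(-1*9))*(36/59) = ((-4 - 30)*(-9))*(36/59) = -34*(-9)*(36/59) = 306*(36/59) = 11016/59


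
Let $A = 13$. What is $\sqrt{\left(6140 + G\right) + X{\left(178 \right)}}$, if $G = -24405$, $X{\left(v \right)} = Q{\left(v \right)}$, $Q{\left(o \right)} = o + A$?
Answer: $i \sqrt{18074} \approx 134.44 i$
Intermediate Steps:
$Q{\left(o \right)} = 13 + o$ ($Q{\left(o \right)} = o + 13 = 13 + o$)
$X{\left(v \right)} = 13 + v$
$\sqrt{\left(6140 + G\right) + X{\left(178 \right)}} = \sqrt{\left(6140 - 24405\right) + \left(13 + 178\right)} = \sqrt{-18265 + 191} = \sqrt{-18074} = i \sqrt{18074}$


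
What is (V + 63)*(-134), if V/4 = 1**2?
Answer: -8978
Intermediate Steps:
V = 4 (V = 4*1**2 = 4*1 = 4)
(V + 63)*(-134) = (4 + 63)*(-134) = 67*(-134) = -8978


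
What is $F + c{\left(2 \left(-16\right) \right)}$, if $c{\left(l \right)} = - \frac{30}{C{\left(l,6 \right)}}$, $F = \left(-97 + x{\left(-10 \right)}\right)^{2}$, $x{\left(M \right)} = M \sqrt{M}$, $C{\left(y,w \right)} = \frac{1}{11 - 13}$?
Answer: $8469 + 1940 i \sqrt{10} \approx 8469.0 + 6134.8 i$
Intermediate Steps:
$C{\left(y,w \right)} = - \frac{1}{2}$ ($C{\left(y,w \right)} = \frac{1}{-2} = - \frac{1}{2}$)
$x{\left(M \right)} = M^{\frac{3}{2}}$
$F = \left(-97 - 10 i \sqrt{10}\right)^{2}$ ($F = \left(-97 + \left(-10\right)^{\frac{3}{2}}\right)^{2} = \left(-97 - 10 i \sqrt{10}\right)^{2} \approx 8409.0 + 6134.8 i$)
$c{\left(l \right)} = 60$ ($c{\left(l \right)} = - \frac{30}{- \frac{1}{2}} = \left(-30\right) \left(-2\right) = 60$)
$F + c{\left(2 \left(-16\right) \right)} = \left(8409 + 1940 i \sqrt{10}\right) + 60 = 8469 + 1940 i \sqrt{10}$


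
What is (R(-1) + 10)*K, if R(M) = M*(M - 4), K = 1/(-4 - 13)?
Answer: -15/17 ≈ -0.88235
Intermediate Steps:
K = -1/17 (K = 1/(-17) = -1/17 ≈ -0.058824)
R(M) = M*(-4 + M)
(R(-1) + 10)*K = (-(-4 - 1) + 10)*(-1/17) = (-1*(-5) + 10)*(-1/17) = (5 + 10)*(-1/17) = 15*(-1/17) = -15/17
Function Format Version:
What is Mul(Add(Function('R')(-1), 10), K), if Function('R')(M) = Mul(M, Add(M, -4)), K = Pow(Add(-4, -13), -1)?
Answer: Rational(-15, 17) ≈ -0.88235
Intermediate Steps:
K = Rational(-1, 17) (K = Pow(-17, -1) = Rational(-1, 17) ≈ -0.058824)
Function('R')(M) = Mul(M, Add(-4, M))
Mul(Add(Function('R')(-1), 10), K) = Mul(Add(Mul(-1, Add(-4, -1)), 10), Rational(-1, 17)) = Mul(Add(Mul(-1, -5), 10), Rational(-1, 17)) = Mul(Add(5, 10), Rational(-1, 17)) = Mul(15, Rational(-1, 17)) = Rational(-15, 17)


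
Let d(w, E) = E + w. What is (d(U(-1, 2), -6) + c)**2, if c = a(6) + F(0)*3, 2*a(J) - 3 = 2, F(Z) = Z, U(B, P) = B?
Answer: 81/4 ≈ 20.250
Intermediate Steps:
a(J) = 5/2 (a(J) = 3/2 + (1/2)*2 = 3/2 + 1 = 5/2)
c = 5/2 (c = 5/2 + 0*3 = 5/2 + 0 = 5/2 ≈ 2.5000)
(d(U(-1, 2), -6) + c)**2 = ((-6 - 1) + 5/2)**2 = (-7 + 5/2)**2 = (-9/2)**2 = 81/4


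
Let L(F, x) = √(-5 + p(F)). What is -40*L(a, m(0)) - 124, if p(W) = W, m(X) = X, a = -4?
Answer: -124 - 120*I ≈ -124.0 - 120.0*I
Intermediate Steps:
L(F, x) = √(-5 + F)
-40*L(a, m(0)) - 124 = -40*√(-5 - 4) - 124 = -120*I - 124 = -124 - 120*I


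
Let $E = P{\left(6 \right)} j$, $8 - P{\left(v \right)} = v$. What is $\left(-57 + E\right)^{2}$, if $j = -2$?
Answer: $3721$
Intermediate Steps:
$P{\left(v \right)} = 8 - v$
$E = -4$ ($E = \left(8 - 6\right) \left(-2\right) = 2 \left(-2\right) = -4$)
$\left(-57 + E\right)^{2} = \left(-57 - 4\right)^{2} = \left(-61\right)^{2} = 3721$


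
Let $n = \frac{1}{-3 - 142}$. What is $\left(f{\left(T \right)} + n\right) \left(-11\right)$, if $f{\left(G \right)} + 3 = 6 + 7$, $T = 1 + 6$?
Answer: $- \frac{15939}{145} \approx -109.92$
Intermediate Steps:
$T = 7$
$f{\left(G \right)} = 10$ ($f{\left(G \right)} = -3 + \left(6 + 7\right) = -3 + 13 = 10$)
$n = - \frac{1}{145}$ ($n = \frac{1}{-145} = - \frac{1}{145} \approx -0.0068966$)
$\left(f{\left(T \right)} + n\right) \left(-11\right) = \left(10 - \frac{1}{145}\right) \left(-11\right) = \frac{1449}{145} \left(-11\right) = - \frac{15939}{145}$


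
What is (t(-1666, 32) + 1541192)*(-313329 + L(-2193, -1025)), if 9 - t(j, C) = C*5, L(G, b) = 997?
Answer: -481316417612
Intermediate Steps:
t(j, C) = 9 - 5*C (t(j, C) = 9 - C*5 = 9 - 5*C)
(t(-1666, 32) + 1541192)*(-313329 + L(-2193, -1025)) = ((9 - 5*32) + 1541192)*(-313329 + 997) = ((9 - 160) + 1541192)*(-312332) = (-151 + 1541192)*(-312332) = 1541041*(-312332) = -481316417612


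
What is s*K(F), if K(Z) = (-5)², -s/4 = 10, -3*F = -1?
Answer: -1000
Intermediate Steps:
F = ⅓ (F = -⅓*(-1) = ⅓ ≈ 0.33333)
s = -40 (s = -4*10 = -40)
K(Z) = 25
s*K(F) = -40*25 = -1000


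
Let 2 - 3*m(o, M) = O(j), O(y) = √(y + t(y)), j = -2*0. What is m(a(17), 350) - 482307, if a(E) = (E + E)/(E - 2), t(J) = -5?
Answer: -1446919/3 - I*√5/3 ≈ -4.8231e+5 - 0.74536*I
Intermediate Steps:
j = 0
a(E) = 2*E/(-2 + E) (a(E) = (2*E)/(-2 + E) = 2*E/(-2 + E))
O(y) = √(-5 + y) (O(y) = √(y - 5) = √(-5 + y))
m(o, M) = ⅔ - I*√5/3 (m(o, M) = ⅔ - √(-5 + 0)/3 = ⅔ - I*√5/3)
m(a(17), 350) - 482307 = (⅔ - I*√5/3) - 482307 = -1446919/3 - I*√5/3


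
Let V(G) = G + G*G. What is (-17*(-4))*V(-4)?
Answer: 816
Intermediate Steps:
V(G) = G + G**2
(-17*(-4))*V(-4) = (-17*(-4))*(-4*(1 - 4)) = 68*(-4*(-3)) = 68*12 = 816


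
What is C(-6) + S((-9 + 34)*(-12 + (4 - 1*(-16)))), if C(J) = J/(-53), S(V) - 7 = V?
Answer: 10977/53 ≈ 207.11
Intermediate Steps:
S(V) = 7 + V
C(J) = -J/53 (C(J) = J*(-1/53) = -J/53)
C(-6) + S((-9 + 34)*(-12 + (4 - 1*(-16)))) = -1/53*(-6) + (7 + (-9 + 34)*(-12 + (4 - 1*(-16)))) = 6/53 + (7 + 25*(-12 + (4 + 16))) = 6/53 + (7 + 25*(-12 + 20)) = 6/53 + (7 + 25*8) = 6/53 + (7 + 200) = 6/53 + 207 = 10977/53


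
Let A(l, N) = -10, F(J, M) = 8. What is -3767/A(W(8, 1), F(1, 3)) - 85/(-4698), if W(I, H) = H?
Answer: 4424554/11745 ≈ 376.72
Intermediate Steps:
-3767/A(W(8, 1), F(1, 3)) - 85/(-4698) = -3767/(-10) - 85/(-4698) = -3767*(-⅒) - 85*(-1/4698) = 3767/10 + 85/4698 = 4424554/11745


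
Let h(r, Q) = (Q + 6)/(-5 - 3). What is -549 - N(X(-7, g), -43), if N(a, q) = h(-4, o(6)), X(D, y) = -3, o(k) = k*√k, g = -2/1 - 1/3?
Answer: -2193/4 + 3*√6/4 ≈ -546.41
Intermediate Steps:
g = -7/3 (g = -2*1 - 1*⅓ = -2 - ⅓ = -7/3 ≈ -2.3333)
o(k) = k^(3/2)
h(r, Q) = -¾ - Q/8 (h(r, Q) = (6 + Q)/(-8) = (6 + Q)*(-⅛) = -¾ - Q/8)
N(a, q) = -¾ - 3*√6/4
-549 - N(X(-7, g), -43) = -549 - (-¾ - 3*√6/4) = -549 + (¾ + 3*√6/4) = -2193/4 + 3*√6/4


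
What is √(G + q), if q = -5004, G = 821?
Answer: I*√4183 ≈ 64.676*I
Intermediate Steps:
√(G + q) = √(821 - 5004) = √(-4183) = I*√4183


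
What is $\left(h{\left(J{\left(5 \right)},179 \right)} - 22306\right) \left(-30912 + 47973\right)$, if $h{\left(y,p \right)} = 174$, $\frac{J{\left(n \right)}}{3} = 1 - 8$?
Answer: $-377594052$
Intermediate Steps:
$J{\left(n \right)} = -21$ ($J{\left(n \right)} = 3 \left(1 - 8\right) = 3 \left(-7\right) = -21$)
$\left(h{\left(J{\left(5 \right)},179 \right)} - 22306\right) \left(-30912 + 47973\right) = \left(174 - 22306\right) \left(-30912 + 47973\right) = \left(-22132\right) 17061 = -377594052$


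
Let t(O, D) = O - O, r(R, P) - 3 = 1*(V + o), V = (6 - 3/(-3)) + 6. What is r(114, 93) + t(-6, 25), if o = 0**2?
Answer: 16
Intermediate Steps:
o = 0
V = 13 (V = (6 - 3*(-1/3)) + 6 = (6 + 1) + 6 = 7 + 6 = 13)
r(R, P) = 16 (r(R, P) = 3 + 1*(13 + 0) = 3 + 1*13 = 3 + 13 = 16)
t(O, D) = 0
r(114, 93) + t(-6, 25) = 16 + 0 = 16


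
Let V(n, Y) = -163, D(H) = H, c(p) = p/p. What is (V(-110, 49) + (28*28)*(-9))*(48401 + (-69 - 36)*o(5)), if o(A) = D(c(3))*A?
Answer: -345616844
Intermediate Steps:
c(p) = 1
o(A) = A (o(A) = 1*A = A)
(V(-110, 49) + (28*28)*(-9))*(48401 + (-69 - 36)*o(5)) = (-163 + (28*28)*(-9))*(48401 + (-69 - 36)*5) = (-163 + 784*(-9))*(48401 - 105*5) = (-163 - 7056)*(48401 - 525) = -7219*47876 = -345616844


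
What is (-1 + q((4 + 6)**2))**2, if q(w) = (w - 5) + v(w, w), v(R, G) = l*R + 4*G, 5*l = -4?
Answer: 171396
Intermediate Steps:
l = -4/5 (l = (1/5)*(-4) = -4/5 ≈ -0.80000)
v(R, G) = 4*G - 4*R/5 (v(R, G) = -4*R/5 + 4*G = 4*G - 4*R/5)
q(w) = -5 + 21*w/5 (q(w) = (w - 5) + (4*w - 4*w/5) = (-5 + w) + 16*w/5 = -5 + 21*w/5)
(-1 + q((4 + 6)**2))**2 = (-1 + (-5 + 21*(4 + 6)**2/5))**2 = (-1 + (-5 + (21/5)*10**2))**2 = (-1 + (-5 + (21/5)*100))**2 = (-1 + (-5 + 420))**2 = (-1 + 415)**2 = 414**2 = 171396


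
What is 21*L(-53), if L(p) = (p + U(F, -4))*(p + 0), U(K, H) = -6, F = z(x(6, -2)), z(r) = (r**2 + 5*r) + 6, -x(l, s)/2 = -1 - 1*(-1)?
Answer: 65667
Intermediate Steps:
x(l, s) = 0 (x(l, s) = -2*(-1 - 1*(-1)) = -2*(-1 + 1) = -2*0 = 0)
z(r) = 6 + r**2 + 5*r
F = 6 (F = 6 + 0**2 + 5*0 = 6 + 0 + 0 = 6)
L(p) = p*(-6 + p) (L(p) = (p - 6)*(p + 0) = (-6 + p)*p = p*(-6 + p))
21*L(-53) = 21*(-53*(-6 - 53)) = 21*(-53*(-59)) = 21*3127 = 65667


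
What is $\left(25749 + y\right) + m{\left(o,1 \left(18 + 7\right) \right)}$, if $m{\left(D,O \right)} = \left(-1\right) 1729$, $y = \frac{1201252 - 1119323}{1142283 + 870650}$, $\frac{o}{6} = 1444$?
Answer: $\frac{48350732589}{2012933} \approx 24020.0$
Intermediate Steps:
$o = 8664$ ($o = 6 \cdot 1444 = 8664$)
$y = \frac{81929}{2012933} \approx 0.040701$
$m{\left(D,O \right)} = -1729$
$\left(25749 + y\right) + m{\left(o,1 \left(18 + 7\right) \right)} = \left(25749 + \frac{81929}{2012933}\right) - 1729 = \frac{51831093746}{2012933} - 1729 = \frac{48350732589}{2012933}$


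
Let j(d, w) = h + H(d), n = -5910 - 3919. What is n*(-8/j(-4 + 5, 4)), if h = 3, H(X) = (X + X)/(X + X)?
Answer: 19658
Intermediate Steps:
H(X) = 1 (H(X) = (2*X)/((2*X)) = (2*X)*(1/(2*X)) = 1)
n = -9829
j(d, w) = 4 (j(d, w) = 3 + 1 = 4)
n*(-8/j(-4 + 5, 4)) = -(-78632)/4 = -9829*(-2) = 19658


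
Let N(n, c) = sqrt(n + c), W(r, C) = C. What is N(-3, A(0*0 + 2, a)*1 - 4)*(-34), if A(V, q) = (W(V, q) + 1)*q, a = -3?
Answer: -34*I ≈ -34.0*I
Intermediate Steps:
A(V, q) = q*(1 + q) (A(V, q) = (q + 1)*q = (1 + q)*q = q*(1 + q))
N(n, c) = sqrt(c + n)
N(-3, A(0*0 + 2, a)*1 - 4)*(-34) = sqrt((-3*(1 - 3)*1 - 4) - 3)*(-34) = sqrt((-3*(-2)*1 - 4) - 3)*(-34) = sqrt((6*1 - 4) - 3)*(-34) = sqrt((6 - 4) - 3)*(-34) = sqrt(2 - 3)*(-34) = sqrt(-1)*(-34) = I*(-34) = -34*I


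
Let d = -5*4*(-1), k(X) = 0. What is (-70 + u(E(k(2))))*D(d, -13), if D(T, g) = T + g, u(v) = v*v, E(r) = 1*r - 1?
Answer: -483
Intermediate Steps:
E(r) = -1 + r (E(r) = r - 1 = -1 + r)
d = 20 (d = -20*(-1) = 20)
u(v) = v²
(-70 + u(E(k(2))))*D(d, -13) = (-70 + (-1 + 0)²)*(20 - 13) = (-70 + (-1)²)*7 = (-70 + 1)*7 = -69*7 = -483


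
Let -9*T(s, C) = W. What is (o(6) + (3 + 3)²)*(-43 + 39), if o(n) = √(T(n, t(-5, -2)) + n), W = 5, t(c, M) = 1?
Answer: -460/3 ≈ -153.33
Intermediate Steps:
T(s, C) = -5/9 (T(s, C) = -⅑*5 = -5/9)
o(n) = √(-5/9 + n)
(o(6) + (3 + 3)²)*(-43 + 39) = (√(-5 + 9*6)/3 + (3 + 3)²)*(-43 + 39) = (√(-5 + 54)/3 + 6²)*(-4) = (√49/3 + 36)*(-4) = ((⅓)*7 + 36)*(-4) = (7/3 + 36)*(-4) = (115/3)*(-4) = -460/3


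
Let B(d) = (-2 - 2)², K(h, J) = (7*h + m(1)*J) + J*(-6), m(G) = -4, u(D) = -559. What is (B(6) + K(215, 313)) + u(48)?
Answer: -2168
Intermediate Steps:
K(h, J) = -10*J + 7*h (K(h, J) = (7*h - 4*J) + J*(-6) = (-4*J + 7*h) - 6*J = -10*J + 7*h)
B(d) = 16 (B(d) = (-4)² = 16)
(B(6) + K(215, 313)) + u(48) = (16 + (-10*313 + 7*215)) - 559 = (16 + (-3130 + 1505)) - 559 = (16 - 1625) - 559 = -1609 - 559 = -2168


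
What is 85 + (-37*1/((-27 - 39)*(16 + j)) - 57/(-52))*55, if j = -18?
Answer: 5065/39 ≈ 129.87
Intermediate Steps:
85 + (-37*1/((-27 - 39)*(16 + j)) - 57/(-52))*55 = 85 + (-37*1/((-27 - 39)*(16 - 18)) - 57/(-52))*55 = 85 + (-37/((-2*(-66))) - 57*(-1/52))*55 = 85 + (-37/132 + 57/52)*55 = 85 + (350/429)*55 = 85 + 1750/39 = 5065/39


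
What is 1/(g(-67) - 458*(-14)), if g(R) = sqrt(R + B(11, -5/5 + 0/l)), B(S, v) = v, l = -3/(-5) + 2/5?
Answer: 1603/10278453 - I*sqrt(17)/20556906 ≈ 0.00015596 - 2.0057e-7*I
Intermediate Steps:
l = 1 (l = -3*(-1/5) + 2*(1/5) = 3/5 + 2/5 = 1)
g(R) = sqrt(-1 + R) (g(R) = sqrt(R + (-5/5 + 0/1)) = sqrt(R + (-5*1/5 + 0*1)) = sqrt(R + (-1 + 0)) = sqrt(R - 1) = sqrt(-1 + R))
1/(g(-67) - 458*(-14)) = 1/(sqrt(-1 - 67) - 458*(-14)) = 1/(sqrt(-68) + 6412) = 1/(2*I*sqrt(17) + 6412) = 1/(6412 + 2*I*sqrt(17))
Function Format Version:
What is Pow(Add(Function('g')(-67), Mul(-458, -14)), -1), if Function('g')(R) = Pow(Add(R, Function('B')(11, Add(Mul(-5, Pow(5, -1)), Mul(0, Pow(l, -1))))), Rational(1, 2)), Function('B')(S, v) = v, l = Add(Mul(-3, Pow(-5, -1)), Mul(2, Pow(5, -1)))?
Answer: Add(Rational(1603, 10278453), Mul(Rational(-1, 20556906), I, Pow(17, Rational(1, 2)))) ≈ Add(0.00015596, Mul(-2.0057e-7, I))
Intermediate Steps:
l = 1 (l = Add(Mul(-3, Rational(-1, 5)), Mul(2, Rational(1, 5))) = Add(Rational(3, 5), Rational(2, 5)) = 1)
Function('g')(R) = Pow(Add(-1, R), Rational(1, 2)) (Function('g')(R) = Pow(Add(R, Add(Mul(-5, Pow(5, -1)), Mul(0, Pow(1, -1)))), Rational(1, 2)) = Pow(Add(R, Add(Mul(-5, Rational(1, 5)), Mul(0, 1))), Rational(1, 2)) = Pow(Add(R, Add(-1, 0)), Rational(1, 2)) = Pow(Add(R, -1), Rational(1, 2)) = Pow(Add(-1, R), Rational(1, 2)))
Pow(Add(Function('g')(-67), Mul(-458, -14)), -1) = Pow(Add(Pow(Add(-1, -67), Rational(1, 2)), Mul(-458, -14)), -1) = Pow(Add(Pow(-68, Rational(1, 2)), 6412), -1) = Pow(Add(Mul(2, I, Pow(17, Rational(1, 2))), 6412), -1) = Pow(Add(6412, Mul(2, I, Pow(17, Rational(1, 2)))), -1)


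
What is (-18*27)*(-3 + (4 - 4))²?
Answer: -4374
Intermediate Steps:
(-18*27)*(-3 + (4 - 4))² = -486*(-3 + 0)² = -486*(-3)² = -486*9 = -4374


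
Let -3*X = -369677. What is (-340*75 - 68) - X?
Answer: -446381/3 ≈ -1.4879e+5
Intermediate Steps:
X = 369677/3 (X = -1/3*(-369677) = 369677/3 ≈ 1.2323e+5)
(-340*75 - 68) - X = (-340*75 - 68) - 1*369677/3 = (-25500 - 68) - 369677/3 = -25568 - 369677/3 = -446381/3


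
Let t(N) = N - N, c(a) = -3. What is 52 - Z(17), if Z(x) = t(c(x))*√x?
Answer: 52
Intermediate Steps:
t(N) = 0
Z(x) = 0 (Z(x) = 0*√x = 0)
52 - Z(17) = 52 - 1*0 = 52 + 0 = 52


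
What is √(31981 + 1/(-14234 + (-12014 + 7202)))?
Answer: 5*√464044457630/19046 ≈ 178.83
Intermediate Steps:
√(31981 + 1/(-14234 + (-12014 + 7202))) = √(31981 + 1/(-14234 - 4812)) = √(31981 + 1/(-19046)) = √(31981 - 1/19046) = √(609110125/19046) = 5*√464044457630/19046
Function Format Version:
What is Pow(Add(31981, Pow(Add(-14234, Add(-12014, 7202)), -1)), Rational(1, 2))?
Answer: Mul(Rational(5, 19046), Pow(464044457630, Rational(1, 2))) ≈ 178.83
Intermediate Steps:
Pow(Add(31981, Pow(Add(-14234, Add(-12014, 7202)), -1)), Rational(1, 2)) = Pow(Add(31981, Pow(Add(-14234, -4812), -1)), Rational(1, 2)) = Pow(Add(31981, Pow(-19046, -1)), Rational(1, 2)) = Pow(Add(31981, Rational(-1, 19046)), Rational(1, 2)) = Pow(Rational(609110125, 19046), Rational(1, 2)) = Mul(Rational(5, 19046), Pow(464044457630, Rational(1, 2)))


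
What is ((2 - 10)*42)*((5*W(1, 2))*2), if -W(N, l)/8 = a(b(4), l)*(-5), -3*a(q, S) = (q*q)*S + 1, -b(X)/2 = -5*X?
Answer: 143404800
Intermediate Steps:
b(X) = 10*X (b(X) = -(-10)*X = 10*X)
a(q, S) = -1/3 - S*q**2/3 (a(q, S) = -((q*q)*S + 1)/3 = -(q**2*S + 1)/3 = -(S*q**2 + 1)/3 = -(1 + S*q**2)/3 = -1/3 - S*q**2/3)
W(N, l) = -40/3 - 64000*l/3 (W(N, l) = -8*(-1/3 - l*(10*4)**2/3)*(-5) = -8*(-1/3 - 1/3*l*40**2)*(-5) = -8*(-1/3 - 1/3*l*1600)*(-5) = -8*(-1/3 - 1600*l/3)*(-5) = -8*(5/3 + 8000*l/3) = -40/3 - 64000*l/3)
((2 - 10)*42)*((5*W(1, 2))*2) = ((2 - 10)*42)*((5*(-40/3 - 64000/3*2))*2) = (-8*42)*((5*(-40/3 - 128000/3))*2) = -336*5*(-42680)*2 = -(-71702400)*2 = -336*(-426800) = 143404800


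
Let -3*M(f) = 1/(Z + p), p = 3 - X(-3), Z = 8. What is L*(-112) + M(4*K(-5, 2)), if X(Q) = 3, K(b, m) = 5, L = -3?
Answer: 8063/24 ≈ 335.96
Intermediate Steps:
p = 0 (p = 3 - 1*3 = 3 - 3 = 0)
M(f) = -1/24 (M(f) = -1/(3*(8 + 0)) = -1/3/8 = -1/3*1/8 = -1/24)
L*(-112) + M(4*K(-5, 2)) = -3*(-112) - 1/24 = 336 - 1/24 = 8063/24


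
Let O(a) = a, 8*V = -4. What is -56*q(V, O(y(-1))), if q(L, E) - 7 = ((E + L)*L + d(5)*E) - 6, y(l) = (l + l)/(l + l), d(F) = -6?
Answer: 294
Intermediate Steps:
y(l) = 1 (y(l) = (2*l)/((2*l)) = (2*l)*(1/(2*l)) = 1)
V = -1/2 (V = (1/8)*(-4) = -1/2 ≈ -0.50000)
q(L, E) = 1 - 6*E + L*(E + L) (q(L, E) = 7 + (((E + L)*L - 6*E) - 6) = 7 + ((L*(E + L) - 6*E) - 6) = 7 + ((-6*E + L*(E + L)) - 6) = 7 + (-6 - 6*E + L*(E + L)) = 1 - 6*E + L*(E + L))
-56*q(V, O(y(-1))) = -56*(1 + (-1/2)**2 - 6*1 + 1*(-1/2)) = -56*(1 + 1/4 - 6 - 1/2) = -56*(-21/4) = 294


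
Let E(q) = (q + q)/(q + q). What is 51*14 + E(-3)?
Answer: 715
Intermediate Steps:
E(q) = 1 (E(q) = (2*q)/((2*q)) = (2*q)*(1/(2*q)) = 1)
51*14 + E(-3) = 51*14 + 1 = 714 + 1 = 715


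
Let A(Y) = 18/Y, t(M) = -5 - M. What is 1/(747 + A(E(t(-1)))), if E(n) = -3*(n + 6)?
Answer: 1/744 ≈ 0.0013441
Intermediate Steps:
E(n) = -18 - 3*n (E(n) = -3*(6 + n) = -18 - 3*n)
1/(747 + A(E(t(-1)))) = 1/(747 + 18/(-18 - 3*(-5 - 1*(-1)))) = 1/(747 + 18/(-18 - 3*(-5 + 1))) = 1/(747 + 18/(-18 - 3*(-4))) = 1/(747 + 18/(-18 + 12)) = 1/(747 + 18/(-6)) = 1/(747 + 18*(-⅙)) = 1/(747 - 3) = 1/744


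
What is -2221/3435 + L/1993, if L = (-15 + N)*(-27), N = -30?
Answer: -252928/6845955 ≈ -0.036946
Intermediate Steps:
L = 1215 (L = (-15 - 30)*(-27) = -45*(-27) = 1215)
-2221/3435 + L/1993 = -2221/3435 + 1215/1993 = -252928/6845955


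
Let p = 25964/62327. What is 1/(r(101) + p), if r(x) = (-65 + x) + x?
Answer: 62327/8564763 ≈ 0.0072771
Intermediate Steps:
p = 25964/62327 (p = 25964*(1/62327) = 25964/62327 ≈ 0.41658)
r(x) = -65 + 2*x
1/(r(101) + p) = 1/((-65 + 2*101) + 25964/62327) = 1/((-65 + 202) + 25964/62327) = 1/(137 + 25964/62327) = 1/(8564763/62327) = 62327/8564763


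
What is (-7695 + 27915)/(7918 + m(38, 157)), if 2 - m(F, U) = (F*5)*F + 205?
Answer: 1348/33 ≈ 40.849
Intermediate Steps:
m(F, U) = -203 - 5*F² (m(F, U) = 2 - ((F*5)*F + 205) = 2 - ((5*F)*F + 205) = 2 - (5*F² + 205) = 2 - (205 + 5*F²) = 2 + (-205 - 5*F²) = -203 - 5*F²)
(-7695 + 27915)/(7918 + m(38, 157)) = (-7695 + 27915)/(7918 + (-203 - 5*38²)) = 20220/(7918 + (-203 - 5*1444)) = 20220/(7918 + (-203 - 7220)) = 20220/(7918 - 7423) = 20220/495 = 20220*(1/495) = 1348/33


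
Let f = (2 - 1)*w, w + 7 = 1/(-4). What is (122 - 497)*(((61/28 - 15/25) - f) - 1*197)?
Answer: 493950/7 ≈ 70564.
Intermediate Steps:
w = -29/4 (w = -7 + 1/(-4) = -7 - 1/4 = -29/4 ≈ -7.2500)
f = -29/4 (f = (2 - 1)*(-29/4) = 1*(-29/4) = -29/4 ≈ -7.2500)
(122 - 497)*(((61/28 - 15/25) - f) - 1*197) = (122 - 497)*(((61/28 - 15/25) - 1*(-29/4)) - 1*197) = -375*(((61*(1/28) - 15*1/25) + 29/4) - 197) = -375*(((61/28 - 3/5) + 29/4) - 197) = -375*((221/140 + 29/4) - 197) = -375*(309/35 - 197) = -375*(-6586/35) = 493950/7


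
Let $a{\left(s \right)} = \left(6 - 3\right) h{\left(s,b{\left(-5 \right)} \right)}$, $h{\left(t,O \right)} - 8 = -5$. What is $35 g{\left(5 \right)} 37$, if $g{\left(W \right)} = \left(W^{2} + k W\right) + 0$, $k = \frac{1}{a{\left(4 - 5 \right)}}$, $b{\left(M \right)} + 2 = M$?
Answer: $\frac{297850}{9} \approx 33094.0$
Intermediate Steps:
$b{\left(M \right)} = -2 + M$
$h{\left(t,O \right)} = 3$ ($h{\left(t,O \right)} = 8 - 5 = 3$)
$a{\left(s \right)} = 9$ ($a{\left(s \right)} = \left(6 - 3\right) 3 = 3 \cdot 3 = 9$)
$k = \frac{1}{9} \approx 0.11111$
$g{\left(W \right)} = W^{2} + \frac{W}{9}$ ($g{\left(W \right)} = \left(W^{2} + \frac{W}{9}\right) + 0 = W^{2} + \frac{W}{9}$)
$35 g{\left(5 \right)} 37 = 35 \cdot 5 \left(\frac{1}{9} + 5\right) 37 = 35 \cdot 5 \cdot \frac{46}{9} \cdot 37 = 35 \cdot \frac{230}{9} \cdot 37 = \frac{8050}{9} \cdot 37 = \frac{297850}{9}$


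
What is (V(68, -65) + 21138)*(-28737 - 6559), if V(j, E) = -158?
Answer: -740510080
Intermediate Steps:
(V(68, -65) + 21138)*(-28737 - 6559) = (-158 + 21138)*(-28737 - 6559) = 20980*(-35296) = -740510080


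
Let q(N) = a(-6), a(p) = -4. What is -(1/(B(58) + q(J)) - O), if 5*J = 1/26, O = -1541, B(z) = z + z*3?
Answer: -351349/228 ≈ -1541.0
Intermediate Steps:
B(z) = 4*z (B(z) = z + 3*z = 4*z)
J = 1/130 (J = (⅕)/26 = (⅕)*(1/26) = 1/130 ≈ 0.0076923)
q(N) = -4
-(1/(B(58) + q(J)) - O) = -(1/(4*58 - 4) - 1*(-1541)) = -(1/(232 - 4) + 1541) = -(1/228 + 1541) = -1*351349/228 = -351349/228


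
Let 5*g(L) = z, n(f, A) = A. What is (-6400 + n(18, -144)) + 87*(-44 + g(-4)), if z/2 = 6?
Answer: -50816/5 ≈ -10163.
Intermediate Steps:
z = 12 (z = 2*6 = 12)
g(L) = 12/5 (g(L) = (⅕)*12 = 12/5)
(-6400 + n(18, -144)) + 87*(-44 + g(-4)) = (-6400 - 144) + 87*(-44 + 12/5) = -6544 + 87*(-208/5) = -6544 - 18096/5 = -50816/5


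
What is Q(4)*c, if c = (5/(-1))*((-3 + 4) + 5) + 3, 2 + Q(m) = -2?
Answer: 108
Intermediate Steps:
Q(m) = -4 (Q(m) = -2 - 2 = -4)
c = -27 (c = (5*(-1))*(1 + 5) + 3 = -5*6 + 3 = -30 + 3 = -27)
Q(4)*c = -4*(-27) = 108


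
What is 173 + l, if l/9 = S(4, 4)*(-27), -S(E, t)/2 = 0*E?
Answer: 173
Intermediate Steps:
S(E, t) = 0 (S(E, t) = -0*E = -2*0 = 0)
l = 0 (l = 9*(0*(-27)) = 9*0 = 0)
173 + l = 173 + 0 = 173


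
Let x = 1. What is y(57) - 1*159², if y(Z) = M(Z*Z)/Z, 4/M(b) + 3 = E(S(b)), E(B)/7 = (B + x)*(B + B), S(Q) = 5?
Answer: -600904085/23769 ≈ -25281.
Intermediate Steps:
E(B) = 14*B*(1 + B) (E(B) = 7*((B + 1)*(B + B)) = 7*((1 + B)*(2*B)) = 7*(2*B*(1 + B)) = 14*B*(1 + B))
M(b) = 4/417 (M(b) = 4/(-3 + 14*5*(1 + 5)) = 4/(-3 + 14*5*6) = 4/(-3 + 420) = 4/417)
y(Z) = 4/(417*Z)
y(57) - 1*159² = (4/417)/57 - 1*159² = (4/417)*(1/57) - 1*25281 = 4/23769 - 25281 = -600904085/23769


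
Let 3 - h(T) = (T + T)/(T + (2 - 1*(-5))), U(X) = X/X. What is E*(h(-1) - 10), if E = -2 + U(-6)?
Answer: 20/3 ≈ 6.6667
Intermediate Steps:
U(X) = 1
E = -1 (E = -2 + 1 = -1)
h(T) = 3 - 2*T/(7 + T) (h(T) = 3 - (T + T)/(T + (2 - 1*(-5))) = 3 - 2*T/(T + (2 + 5)) = 3 - 2*T/(T + 7) = 3 - 2*T/(7 + T))
E*(h(-1) - 10) = -((21 - 1)/(7 - 1) - 10) = -(20/6 - 10) = -((⅙)*20 - 10) = -(10/3 - 10) = -1*(-20/3) = 20/3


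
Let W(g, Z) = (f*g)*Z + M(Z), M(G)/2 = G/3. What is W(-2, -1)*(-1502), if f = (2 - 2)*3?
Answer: 3004/3 ≈ 1001.3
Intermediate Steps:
M(G) = 2*G/3 (M(G) = 2*(G/3) = 2*G/3)
f = 0 (f = 0*3 = 0)
W(g, Z) = 2*Z/3 (W(g, Z) = (0*g)*Z + 2*Z/3 = 0*Z + 2*Z/3 = 0 + 2*Z/3 = 2*Z/3)
W(-2, -1)*(-1502) = ((2/3)*(-1))*(-1502) = -2/3*(-1502) = 3004/3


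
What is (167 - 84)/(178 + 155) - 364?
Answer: -121129/333 ≈ -363.75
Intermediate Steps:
(167 - 84)/(178 + 155) - 364 = 83/333 - 364 = -121129/333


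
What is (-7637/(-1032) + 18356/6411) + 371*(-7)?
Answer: -1901582505/735128 ≈ -2586.7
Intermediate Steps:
(-7637/(-1032) + 18356/6411) + 371*(-7) = (-7637*(-1/1032) + 18356*(1/6411)) - 2597 = (7637/1032 + 18356/6411) - 2597 = 7544911/735128 - 2597 = -1901582505/735128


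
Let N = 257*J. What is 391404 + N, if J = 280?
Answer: 463364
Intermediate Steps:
N = 71960 (N = 257*280 = 71960)
391404 + N = 391404 + 71960 = 463364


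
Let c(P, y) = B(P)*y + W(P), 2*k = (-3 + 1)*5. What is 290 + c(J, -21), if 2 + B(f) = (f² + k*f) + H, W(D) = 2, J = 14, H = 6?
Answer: -2438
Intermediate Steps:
k = -5 (k = ((-3 + 1)*5)/2 = (-2*5)/2 = (½)*(-10) = -5)
B(f) = 4 + f² - 5*f (B(f) = -2 + ((f² - 5*f) + 6) = -2 + (6 + f² - 5*f) = 4 + f² - 5*f)
c(P, y) = 2 + y*(4 + P² - 5*P) (c(P, y) = (4 + P² - 5*P)*y + 2 = y*(4 + P² - 5*P) + 2 = 2 + y*(4 + P² - 5*P))
290 + c(J, -21) = 290 + (2 - 21*(4 + 14² - 5*14)) = 290 + (2 - 21*(4 + 196 - 70)) = 290 + (2 - 21*130) = 290 + (2 - 2730) = 290 - 2728 = -2438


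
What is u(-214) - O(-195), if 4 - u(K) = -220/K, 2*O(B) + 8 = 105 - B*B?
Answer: 2029466/107 ≈ 18967.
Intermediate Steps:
O(B) = 97/2 - B²/2 (O(B) = -4 + (105 - B*B)/2 = -4 + (105 - B²)/2 = -4 + (105/2 - B²/2) = 97/2 - B²/2)
u(K) = 4 + 220/K (u(K) = 4 - (-220)/K = 4 + 220/K)
u(-214) - O(-195) = (4 + 220/(-214)) - (97/2 - ½*(-195)²) = (4 + 220*(-1/214)) - (97/2 - ½*38025) = (4 - 110/107) - (97/2 - 38025/2) = 318/107 - 1*(-18964) = 318/107 + 18964 = 2029466/107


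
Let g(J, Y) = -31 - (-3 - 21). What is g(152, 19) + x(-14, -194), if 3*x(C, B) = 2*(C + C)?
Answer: -77/3 ≈ -25.667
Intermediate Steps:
g(J, Y) = -7 (g(J, Y) = -31 - 1*(-24) = -31 + 24 = -7)
x(C, B) = 4*C/3 (x(C, B) = (2*(C + C))/3 = (2*(2*C))/3 = (4*C)/3 = 4*C/3)
g(152, 19) + x(-14, -194) = -7 + (4/3)*(-14) = -7 - 56/3 = -77/3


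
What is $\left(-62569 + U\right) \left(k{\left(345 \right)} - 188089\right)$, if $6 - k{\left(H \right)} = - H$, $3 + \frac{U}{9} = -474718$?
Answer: $813855118804$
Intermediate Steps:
$U = -4272489$ ($U = -27 + 9 \left(-474718\right) = -27 - 4272462 = -4272489$)
$k{\left(H \right)} = 6 + H$ ($k{\left(H \right)} = 6 - - H = 6 + H$)
$\left(-62569 + U\right) \left(k{\left(345 \right)} - 188089\right) = \left(-62569 - 4272489\right) \left(\left(6 + 345\right) - 188089\right) = - 4335058 \left(351 - 188089\right) = \left(-4335058\right) \left(-187738\right) = 813855118804$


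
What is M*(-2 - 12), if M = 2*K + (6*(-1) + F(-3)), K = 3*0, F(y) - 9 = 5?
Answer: -112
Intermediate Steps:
F(y) = 14 (F(y) = 9 + 5 = 14)
K = 0
M = 8 (M = 2*0 + (6*(-1) + 14) = 0 + (-6 + 14) = 0 + 8 = 8)
M*(-2 - 12) = 8*(-2 - 12) = 8*(-14) = -112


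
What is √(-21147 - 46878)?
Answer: 5*I*√2721 ≈ 260.82*I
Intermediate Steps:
√(-21147 - 46878) = √(-68025) = 5*I*√2721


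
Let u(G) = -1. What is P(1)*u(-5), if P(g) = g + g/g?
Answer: -2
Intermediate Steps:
P(g) = 1 + g (P(g) = g + 1 = 1 + g)
P(1)*u(-5) = (1 + 1)*(-1) = 2*(-1) = -2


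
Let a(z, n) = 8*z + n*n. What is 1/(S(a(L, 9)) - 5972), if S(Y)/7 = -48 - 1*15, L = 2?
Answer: -1/6413 ≈ -0.00015593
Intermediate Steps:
a(z, n) = n² + 8*z (a(z, n) = 8*z + n² = n² + 8*z)
S(Y) = -441 (S(Y) = 7*(-48 - 1*15) = 7*(-48 - 15) = 7*(-63) = -441)
1/(S(a(L, 9)) - 5972) = 1/(-441 - 5972) = 1/(-6413) = -1/6413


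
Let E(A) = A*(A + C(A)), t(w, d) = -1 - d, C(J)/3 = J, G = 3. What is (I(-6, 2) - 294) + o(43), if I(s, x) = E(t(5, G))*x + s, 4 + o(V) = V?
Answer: -133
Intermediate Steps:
C(J) = 3*J
o(V) = -4 + V
E(A) = 4*A**2 (E(A) = A*(A + 3*A) = A*(4*A) = 4*A**2)
I(s, x) = s + 64*x (I(s, x) = (4*(-1 - 1*3)**2)*x + s = (4*(-1 - 3)**2)*x + s = (4*(-4)**2)*x + s = (4*16)*x + s = 64*x + s = s + 64*x)
(I(-6, 2) - 294) + o(43) = ((-6 + 64*2) - 294) + (-4 + 43) = ((-6 + 128) - 294) + 39 = (122 - 294) + 39 = -172 + 39 = -133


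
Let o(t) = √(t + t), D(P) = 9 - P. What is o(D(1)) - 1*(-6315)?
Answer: 6319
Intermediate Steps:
o(t) = √2*√t (o(t) = √(2*t) = √2*√t)
o(D(1)) - 1*(-6315) = √2*√(9 - 1*1) - 1*(-6315) = √2*√(9 - 1) + 6315 = √2*√8 + 6315 = √2*(2*√2) + 6315 = 4 + 6315 = 6319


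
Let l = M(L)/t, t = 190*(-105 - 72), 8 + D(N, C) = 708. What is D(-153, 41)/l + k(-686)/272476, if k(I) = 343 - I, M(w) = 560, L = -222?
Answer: -11454208821/272476 ≈ -42038.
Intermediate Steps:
D(N, C) = 700 (D(N, C) = -8 + 708 = 700)
t = -33630 (t = 190*(-177) = -33630)
l = -56/3363 (l = 560/(-33630) = 560*(-1/33630) = -56/3363 ≈ -0.016652)
D(-153, 41)/l + k(-686)/272476 = 700/(-56/3363) + (343 - 1*(-686))/272476 = 700*(-3363/56) + (343 + 686)*(1/272476) = -84075/2 + 1029*(1/272476) = -84075/2 + 1029/272476 = -11454208821/272476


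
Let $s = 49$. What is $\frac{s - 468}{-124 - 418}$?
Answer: $\frac{419}{542} \approx 0.77306$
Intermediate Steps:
$\frac{s - 468}{-124 - 418} = \frac{49 - 468}{-124 - 418} = - \frac{419}{-542} = \left(-419\right) \left(- \frac{1}{542}\right) = \frac{419}{542}$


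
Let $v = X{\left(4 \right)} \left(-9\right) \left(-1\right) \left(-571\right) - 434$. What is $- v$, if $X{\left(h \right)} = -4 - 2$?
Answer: $-30400$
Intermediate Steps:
$X{\left(h \right)} = -6$ ($X{\left(h \right)} = -4 - 2 = -6$)
$v = 30400$ ($v = \left(-6\right) \left(-9\right) \left(-1\right) \left(-571\right) - 434 = 54 \left(-1\right) \left(-571\right) - 434 = \left(-54\right) \left(-571\right) - 434 = 30834 - 434 = 30400$)
$- v = \left(-1\right) 30400 = -30400$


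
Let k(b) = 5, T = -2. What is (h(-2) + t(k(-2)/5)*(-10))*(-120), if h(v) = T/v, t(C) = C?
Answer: 1080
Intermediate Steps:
h(v) = -2/v
(h(-2) + t(k(-2)/5)*(-10))*(-120) = (-2/(-2) + (5/5)*(-10))*(-120) = (-2*(-½) + (5*(⅕))*(-10))*(-120) = (1 + 1*(-10))*(-120) = (1 - 10)*(-120) = -9*(-120) = 1080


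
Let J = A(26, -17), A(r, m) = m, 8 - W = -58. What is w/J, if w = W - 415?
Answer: 349/17 ≈ 20.529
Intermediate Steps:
W = 66 (W = 8 - 1*(-58) = 8 + 58 = 66)
J = -17
w = -349 (w = 66 - 415 = -349)
w/J = -349/(-17) = -349*(-1/17) = 349/17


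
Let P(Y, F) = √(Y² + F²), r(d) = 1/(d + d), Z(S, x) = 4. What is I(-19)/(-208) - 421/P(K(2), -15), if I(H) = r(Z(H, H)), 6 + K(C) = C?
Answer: -1/1664 - 421*√241/241 ≈ -27.120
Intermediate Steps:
K(C) = -6 + C
r(d) = 1/(2*d)
I(H) = ⅛ (I(H) = (½)/4 = (½)*(¼) = ⅛)
P(Y, F) = √(F² + Y²)
I(-19)/(-208) - 421/P(K(2), -15) = (⅛)/(-208) - 421/√((-15)² + (-6 + 2)²) = (⅛)*(-1/208) - 421/√(225 + (-4)²) = -1/1664 - 421/√(225 + 16) = -1/1664 - 421*√241/241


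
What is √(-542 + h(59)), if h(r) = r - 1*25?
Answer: 2*I*√127 ≈ 22.539*I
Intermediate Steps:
h(r) = -25 + r (h(r) = r - 25 = -25 + r)
√(-542 + h(59)) = √(-542 + (-25 + 59)) = √(-542 + 34) = √(-508) = 2*I*√127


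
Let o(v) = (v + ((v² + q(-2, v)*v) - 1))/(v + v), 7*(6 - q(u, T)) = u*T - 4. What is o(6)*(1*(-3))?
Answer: -635/28 ≈ -22.679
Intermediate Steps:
q(u, T) = 46/7 - T*u/7 (q(u, T) = 6 - (u*T - 4)/7 = 6 - (T*u - 4)/7 = 6 - (-4 + T*u)/7 = 6 + (4/7 - T*u/7) = 46/7 - T*u/7)
o(v) = (-1 + v + v² + v*(46/7 + 2*v/7))/(2*v) (o(v) = (v + ((v² + (46/7 - ⅐*v*(-2))*v) - 1))/(v + v) = (v + ((v² + (46/7 + 2*v/7)*v) - 1))/((2*v)) = (v + ((v² + v*(46/7 + 2*v/7)) - 1))*(1/(2*v)) = (v + (-1 + v² + v*(46/7 + 2*v/7)))*(1/(2*v)) = (-1 + v + v² + v*(46/7 + 2*v/7))*(1/(2*v)) = (-1 + v + v² + v*(46/7 + 2*v/7))/(2*v))
o(6)*(1*(-3)) = ((1/14)*(-7 + 6*(53 + 9*6))/6)*(1*(-3)) = ((1/14)*(⅙)*(-7 + 6*(53 + 54)))*(-3) = ((1/14)*(⅙)*(-7 + 6*107))*(-3) = ((1/14)*(⅙)*(-7 + 642))*(-3) = ((1/14)*(⅙)*635)*(-3) = (635/84)*(-3) = -635/28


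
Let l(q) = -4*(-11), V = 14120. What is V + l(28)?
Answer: 14164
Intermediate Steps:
l(q) = 44
V + l(28) = 14120 + 44 = 14164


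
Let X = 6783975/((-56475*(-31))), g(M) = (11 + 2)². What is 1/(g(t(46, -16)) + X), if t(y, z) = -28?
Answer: 7781/1345140 ≈ 0.0057845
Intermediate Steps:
g(M) = 169 (g(M) = 13² = 169)
X = 30151/7781 (X = 6783975/1750725 = 6783975*(1/1750725) = 30151/7781 ≈ 3.8750)
1/(g(t(46, -16)) + X) = 1/(169 + 30151/7781) = 1/(1345140/7781) = 7781/1345140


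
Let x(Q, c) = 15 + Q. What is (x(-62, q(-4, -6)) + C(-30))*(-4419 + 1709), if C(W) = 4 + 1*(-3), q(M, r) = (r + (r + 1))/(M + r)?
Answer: 124660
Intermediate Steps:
q(M, r) = (1 + 2*r)/(M + r) (q(M, r) = (r + (1 + r))/(M + r) = (1 + 2*r)/(M + r))
C(W) = 1 (C(W) = 4 - 3 = 1)
(x(-62, q(-4, -6)) + C(-30))*(-4419 + 1709) = ((15 - 62) + 1)*(-4419 + 1709) = (-47 + 1)*(-2710) = -46*(-2710) = 124660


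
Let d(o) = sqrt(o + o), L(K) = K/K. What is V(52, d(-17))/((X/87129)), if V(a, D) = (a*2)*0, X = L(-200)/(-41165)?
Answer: 0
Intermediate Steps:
L(K) = 1
d(o) = sqrt(2)*sqrt(o) (d(o) = sqrt(2*o) = sqrt(2)*sqrt(o))
X = -1/41165 (X = 1/(-41165) = 1*(-1/41165) = -1/41165 ≈ -2.4292e-5)
V(a, D) = 0 (V(a, D) = (2*a)*0 = 0)
V(52, d(-17))/((X/87129)) = 0/((-1/41165/87129)) = 0/((-1/41165*1/87129)) = 0/(-1/3586665285) = 0*(-3586665285) = 0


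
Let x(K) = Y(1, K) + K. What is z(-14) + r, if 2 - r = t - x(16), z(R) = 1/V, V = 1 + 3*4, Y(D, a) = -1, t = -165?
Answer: 2367/13 ≈ 182.08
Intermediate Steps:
V = 13 (V = 1 + 12 = 13)
x(K) = -1 + K
z(R) = 1/13
r = 182 (r = 2 - (-165 - (-1 + 16)) = 2 - (-165 - 1*15) = 2 - (-165 - 15) = 2 - 1*(-180) = 2 + 180 = 182)
z(-14) + r = 1/13 + 182 = 2367/13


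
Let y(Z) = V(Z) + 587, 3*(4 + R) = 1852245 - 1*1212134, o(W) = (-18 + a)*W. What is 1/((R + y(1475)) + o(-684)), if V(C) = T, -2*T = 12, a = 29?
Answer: 3/619270 ≈ 4.8444e-6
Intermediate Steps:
T = -6 (T = -½*12 = -6)
V(C) = -6
o(W) = 11*W (o(W) = (-18 + 29)*W = 11*W)
R = 640099/3 (R = -4 + (1852245 - 1*1212134)/3 = -4 + (1852245 - 1212134)/3 = -4 + (⅓)*640111 = -4 + 640111/3 = 640099/3 ≈ 2.1337e+5)
y(Z) = 581 (y(Z) = -6 + 587 = 581)
1/((R + y(1475)) + o(-684)) = 1/((640099/3 + 581) + 11*(-684)) = 1/(641842/3 - 7524) = 1/(619270/3) = 3/619270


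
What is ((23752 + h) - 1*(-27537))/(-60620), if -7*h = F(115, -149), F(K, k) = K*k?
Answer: -188079/212170 ≈ -0.88645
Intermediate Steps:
h = 17135/7 (h = -115*(-149)/7 = -⅐*(-17135) = 17135/7 ≈ 2447.9)
((23752 + h) - 1*(-27537))/(-60620) = ((23752 + 17135/7) - 1*(-27537))/(-60620) = (183399/7 + 27537)*(-1/60620) = (376158/7)*(-1/60620) = -188079/212170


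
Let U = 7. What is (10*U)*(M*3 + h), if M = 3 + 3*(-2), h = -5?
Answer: -980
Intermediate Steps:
M = -3 (M = 3 - 6 = -3)
(10*U)*(M*3 + h) = (10*7)*(-3*3 - 5) = 70*(-9 - 5) = 70*(-14) = -980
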